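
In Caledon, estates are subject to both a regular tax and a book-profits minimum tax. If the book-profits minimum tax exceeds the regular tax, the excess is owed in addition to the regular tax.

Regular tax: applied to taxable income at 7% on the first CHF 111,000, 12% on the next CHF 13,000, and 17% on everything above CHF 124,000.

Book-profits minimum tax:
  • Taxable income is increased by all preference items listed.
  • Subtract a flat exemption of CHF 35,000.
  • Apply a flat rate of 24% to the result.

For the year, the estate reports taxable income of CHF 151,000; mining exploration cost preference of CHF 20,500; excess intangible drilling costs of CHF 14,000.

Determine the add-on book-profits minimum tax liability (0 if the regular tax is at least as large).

Book-profits minimum tax:
  Adjusted income: CHF 151,000 + CHF 20,500 + CHF 14,000 = CHF 185,500
  Less exemption CHF 35,000 → base CHF 150,500
  CHF 150,500 × 24% = CHF 36,120

Regular tax:
  CHF 111,000 × 7% = CHF 7,770
  CHF 13,000 × 12% = CHF 1,560
  CHF 27,000 × 17% = CHF 4,590
  → CHF 13,920

Excess of book-profits minimum tax over regular tax: CHF 36,120 − CHF 13,920 = CHF 22,200.

CHF 22,200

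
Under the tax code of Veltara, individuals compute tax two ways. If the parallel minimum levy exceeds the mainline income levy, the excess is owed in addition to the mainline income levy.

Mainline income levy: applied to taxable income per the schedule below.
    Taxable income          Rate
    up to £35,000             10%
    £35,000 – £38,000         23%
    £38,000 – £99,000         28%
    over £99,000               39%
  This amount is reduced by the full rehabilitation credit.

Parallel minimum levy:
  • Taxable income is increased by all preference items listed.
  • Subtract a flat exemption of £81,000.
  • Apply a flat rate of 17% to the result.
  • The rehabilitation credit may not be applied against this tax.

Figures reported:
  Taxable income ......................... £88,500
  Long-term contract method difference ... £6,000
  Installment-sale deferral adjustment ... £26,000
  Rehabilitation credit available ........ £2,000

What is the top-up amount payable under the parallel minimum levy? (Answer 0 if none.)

Parallel minimum levy:
  Adjusted income: £88,500 + £6,000 + £26,000 = £120,500
  Less exemption £81,000 → base £39,500
  £39,500 × 17% = £6,715

Mainline income levy:
  £35,000 × 10% = £3,500
  £3,000 × 23% = £690
  £50,500 × 28% = £14,140
  → £18,330
  Less rehabilitation credit £2,000 → £16,330

£6,715 ≤ £16,330, so no add-on is due.

£0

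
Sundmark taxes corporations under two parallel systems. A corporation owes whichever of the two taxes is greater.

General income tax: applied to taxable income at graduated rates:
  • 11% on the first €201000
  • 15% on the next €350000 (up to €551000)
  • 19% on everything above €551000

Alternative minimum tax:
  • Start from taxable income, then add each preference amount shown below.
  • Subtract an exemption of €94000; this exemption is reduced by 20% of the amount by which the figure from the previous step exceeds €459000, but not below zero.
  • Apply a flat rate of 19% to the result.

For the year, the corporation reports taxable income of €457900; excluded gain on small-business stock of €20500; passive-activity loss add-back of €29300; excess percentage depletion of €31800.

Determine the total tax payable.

Alternative minimum tax:
  Adjusted income: €457900 + €20500 + €29300 + €31800 = €539500
  Exemption: €94000 − 20% × (€539500 − €459000) = €94000 − €16100 = €77900
  Base: €539500 − €77900 = €461600
  €461600 × 19% = €87704

General income tax:
  €201000 × 11% = €22110
  €256900 × 15% = €38535
  → €60645

€87704 > €60645, so the alternative minimum tax is the binding amount.

€87704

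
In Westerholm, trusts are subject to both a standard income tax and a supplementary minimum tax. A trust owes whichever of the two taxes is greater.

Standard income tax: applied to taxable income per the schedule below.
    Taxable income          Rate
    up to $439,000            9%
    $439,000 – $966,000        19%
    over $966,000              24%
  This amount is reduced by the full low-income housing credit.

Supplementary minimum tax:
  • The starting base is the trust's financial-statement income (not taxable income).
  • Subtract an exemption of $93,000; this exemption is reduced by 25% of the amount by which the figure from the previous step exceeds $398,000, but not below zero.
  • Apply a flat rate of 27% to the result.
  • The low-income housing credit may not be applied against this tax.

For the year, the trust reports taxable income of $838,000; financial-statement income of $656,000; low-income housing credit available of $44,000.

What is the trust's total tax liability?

Supplementary minimum tax:
  Base (financial-statement income): $656,000
  Exemption: $93,000 − 25% × ($656,000 − $398,000) = $93,000 − $64,500 = $28,500
  Base: $656,000 − $28,500 = $627,500
  $627,500 × 27% = $169,425

Standard income tax:
  $439,000 × 9% = $39,510
  $399,000 × 19% = $75,810
  → $115,320
  Less low-income housing credit $44,000 → $71,320

$169,425 > $71,320, so the supplementary minimum tax is the binding amount.

$169,425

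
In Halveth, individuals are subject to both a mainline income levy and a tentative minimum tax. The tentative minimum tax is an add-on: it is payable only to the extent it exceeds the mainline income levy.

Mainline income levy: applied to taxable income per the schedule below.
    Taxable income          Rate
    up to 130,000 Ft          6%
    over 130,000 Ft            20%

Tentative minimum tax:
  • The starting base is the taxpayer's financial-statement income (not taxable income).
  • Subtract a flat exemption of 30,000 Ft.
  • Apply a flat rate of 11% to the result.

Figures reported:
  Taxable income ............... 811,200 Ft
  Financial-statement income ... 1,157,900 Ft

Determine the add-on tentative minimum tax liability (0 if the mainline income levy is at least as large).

Mainline income levy:
  130,000 Ft × 6% = 7,800 Ft
  681,200 Ft × 20% = 136,240 Ft
  → 144,040 Ft

Tentative minimum tax:
  Base (financial-statement income): 1,157,900 Ft
  Less exemption 30,000 Ft → base 1,127,900 Ft
  1,127,900 Ft × 11% = 124,069 Ft

124,069 Ft ≤ 144,040 Ft, so no add-on is due.

0 Ft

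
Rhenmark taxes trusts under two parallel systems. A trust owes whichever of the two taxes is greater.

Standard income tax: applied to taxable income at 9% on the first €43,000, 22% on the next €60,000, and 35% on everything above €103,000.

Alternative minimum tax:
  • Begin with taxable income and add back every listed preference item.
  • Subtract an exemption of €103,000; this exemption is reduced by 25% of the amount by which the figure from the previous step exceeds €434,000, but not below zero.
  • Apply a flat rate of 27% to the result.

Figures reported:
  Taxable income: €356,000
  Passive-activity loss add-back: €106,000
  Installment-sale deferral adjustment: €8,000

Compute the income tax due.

Standard income tax:
  €43,000 × 9% = €3,870
  €60,000 × 22% = €13,200
  €253,000 × 35% = €88,550
  → €105,620

Alternative minimum tax:
  Adjusted income: €356,000 + €106,000 + €8,000 = €470,000
  Exemption: €103,000 − 25% × (€470,000 − €434,000) = €103,000 − €9,000 = €94,000
  Base: €470,000 − €94,000 = €376,000
  €376,000 × 27% = €101,520

€105,620 > €101,520, so the standard income tax governs.

€105,620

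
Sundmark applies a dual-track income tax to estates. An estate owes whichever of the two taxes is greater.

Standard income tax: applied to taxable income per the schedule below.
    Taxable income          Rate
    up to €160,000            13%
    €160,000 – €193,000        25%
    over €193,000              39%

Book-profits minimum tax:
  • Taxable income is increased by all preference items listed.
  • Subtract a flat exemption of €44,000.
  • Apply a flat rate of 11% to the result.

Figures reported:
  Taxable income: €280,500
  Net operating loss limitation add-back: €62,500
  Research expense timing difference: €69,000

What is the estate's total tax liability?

Standard income tax:
  €160,000 × 13% = €20,800
  €33,000 × 25% = €8,250
  €87,500 × 39% = €34,125
  → €63,175

Book-profits minimum tax:
  Adjusted income: €280,500 + €62,500 + €69,000 = €412,000
  Less exemption €44,000 → base €368,000
  €368,000 × 11% = €40,480

€63,175 > €40,480, so the standard income tax governs.

€63,175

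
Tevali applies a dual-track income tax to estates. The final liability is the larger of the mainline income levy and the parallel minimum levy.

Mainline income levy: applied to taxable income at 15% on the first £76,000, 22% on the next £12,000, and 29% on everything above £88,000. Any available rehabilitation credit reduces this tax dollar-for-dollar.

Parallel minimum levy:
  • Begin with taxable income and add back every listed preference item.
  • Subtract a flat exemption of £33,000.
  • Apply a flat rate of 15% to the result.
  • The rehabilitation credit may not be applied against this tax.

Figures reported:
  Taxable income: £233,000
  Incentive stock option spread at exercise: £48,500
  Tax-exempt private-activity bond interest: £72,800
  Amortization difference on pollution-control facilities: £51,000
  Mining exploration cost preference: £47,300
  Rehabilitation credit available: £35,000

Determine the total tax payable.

Mainline income levy:
  £76,000 × 15% = £11,400
  £12,000 × 22% = £2,640
  £145,000 × 29% = £42,050
  → £56,090
  Less rehabilitation credit £35,000 → £21,090

Parallel minimum levy:
  Adjusted income: £233,000 + £48,500 + £72,800 + £51,000 + £47,300 = £452,600
  Less exemption £33,000 → base £419,600
  £419,600 × 15% = £62,940

£62,940 > £21,090, so the parallel minimum levy is the binding amount.

£62,940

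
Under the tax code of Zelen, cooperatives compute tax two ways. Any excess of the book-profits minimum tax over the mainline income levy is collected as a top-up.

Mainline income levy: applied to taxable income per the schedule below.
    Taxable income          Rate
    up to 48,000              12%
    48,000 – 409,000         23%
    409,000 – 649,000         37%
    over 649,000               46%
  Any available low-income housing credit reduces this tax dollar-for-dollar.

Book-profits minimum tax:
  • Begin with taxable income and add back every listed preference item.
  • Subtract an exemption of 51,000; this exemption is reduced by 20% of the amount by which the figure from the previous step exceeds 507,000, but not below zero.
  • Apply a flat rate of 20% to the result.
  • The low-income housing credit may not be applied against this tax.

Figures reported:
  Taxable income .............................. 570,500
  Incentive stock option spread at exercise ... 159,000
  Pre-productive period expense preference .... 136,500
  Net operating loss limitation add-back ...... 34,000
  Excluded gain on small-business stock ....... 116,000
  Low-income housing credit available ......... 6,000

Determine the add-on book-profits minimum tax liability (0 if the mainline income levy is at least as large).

60,655

Book-profits minimum tax:
  Adjusted income: 570,500 + 159,000 + 136,500 + 34,000 + 116,000 = 1,016,000
  Exemption: 20% × (1,016,000 − 507,000) = 101,800 ≥ 51,000, so the exemption is fully phased out
  Base: 1,016,000 − 0 = 1,016,000
  1,016,000 × 20% = 203,200

Mainline income levy:
  48,000 × 12% = 5,760
  361,000 × 23% = 83,030
  161,500 × 37% = 59,755
  → 148,545
  Less low-income housing credit 6,000 → 142,545

Excess of book-profits minimum tax over mainline income levy: 203,200 − 142,545 = 60,655.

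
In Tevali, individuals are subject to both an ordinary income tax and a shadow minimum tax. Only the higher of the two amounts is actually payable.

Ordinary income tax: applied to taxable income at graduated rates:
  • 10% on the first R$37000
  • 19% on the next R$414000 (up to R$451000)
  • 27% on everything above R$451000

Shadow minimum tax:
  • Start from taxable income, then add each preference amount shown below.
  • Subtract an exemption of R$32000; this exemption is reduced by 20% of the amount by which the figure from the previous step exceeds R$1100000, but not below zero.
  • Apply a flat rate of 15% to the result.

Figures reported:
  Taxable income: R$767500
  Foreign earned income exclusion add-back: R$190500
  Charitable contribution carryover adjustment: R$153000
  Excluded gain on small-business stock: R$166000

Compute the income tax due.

R$191550

Shadow minimum tax:
  Adjusted income: R$767500 + R$190500 + R$153000 + R$166000 = R$1277000
  Exemption: 20% × (R$1277000 − R$1100000) = R$35400 ≥ R$32000, so the exemption is fully phased out
  Base: R$1277000 − R$0 = R$1277000
  R$1277000 × 15% = R$191550

Ordinary income tax:
  R$37000 × 10% = R$3700
  R$414000 × 19% = R$78660
  R$316500 × 27% = R$85455
  → R$167815

R$191550 > R$167815, so the shadow minimum tax is the binding amount.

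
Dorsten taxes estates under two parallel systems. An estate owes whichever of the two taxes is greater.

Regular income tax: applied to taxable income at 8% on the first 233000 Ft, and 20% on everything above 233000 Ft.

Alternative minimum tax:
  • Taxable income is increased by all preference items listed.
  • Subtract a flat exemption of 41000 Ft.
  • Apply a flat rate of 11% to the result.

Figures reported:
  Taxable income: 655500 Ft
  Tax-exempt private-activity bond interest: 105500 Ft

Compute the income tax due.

Alternative minimum tax:
  Adjusted income: 655500 Ft + 105500 Ft = 761000 Ft
  Less exemption 41000 Ft → base 720000 Ft
  720000 Ft × 11% = 79200 Ft

Regular income tax:
  233000 Ft × 8% = 18640 Ft
  422500 Ft × 20% = 84500 Ft
  → 103140 Ft

103140 Ft > 79200 Ft, so the regular income tax governs.

103140 Ft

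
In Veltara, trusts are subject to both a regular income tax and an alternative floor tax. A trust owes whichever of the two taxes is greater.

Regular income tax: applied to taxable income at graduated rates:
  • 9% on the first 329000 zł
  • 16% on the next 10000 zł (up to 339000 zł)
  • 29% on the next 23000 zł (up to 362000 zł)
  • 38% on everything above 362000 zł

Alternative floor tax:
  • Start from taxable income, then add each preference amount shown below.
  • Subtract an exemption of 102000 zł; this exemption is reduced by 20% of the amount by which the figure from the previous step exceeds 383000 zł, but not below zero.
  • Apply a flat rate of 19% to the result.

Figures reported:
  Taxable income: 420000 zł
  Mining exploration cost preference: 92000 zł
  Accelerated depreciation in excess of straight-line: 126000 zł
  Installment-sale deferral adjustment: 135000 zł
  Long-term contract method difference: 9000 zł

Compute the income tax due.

144362 zł

Alternative floor tax:
  Adjusted income: 420000 zł + 92000 zł + 126000 zł + 135000 zł + 9000 zł = 782000 zł
  Exemption: 102000 zł − 20% × (782000 zł − 383000 zł) = 102000 zł − 79800 zł = 22200 zł
  Base: 782000 zł − 22200 zł = 759800 zł
  759800 zł × 19% = 144362 zł

Regular income tax:
  329000 zł × 9% = 29610 zł
  10000 zł × 16% = 1600 zł
  23000 zł × 29% = 6670 zł
  58000 zł × 38% = 22040 zł
  → 59920 zł

144362 zł > 59920 zł, so the alternative floor tax is the binding amount.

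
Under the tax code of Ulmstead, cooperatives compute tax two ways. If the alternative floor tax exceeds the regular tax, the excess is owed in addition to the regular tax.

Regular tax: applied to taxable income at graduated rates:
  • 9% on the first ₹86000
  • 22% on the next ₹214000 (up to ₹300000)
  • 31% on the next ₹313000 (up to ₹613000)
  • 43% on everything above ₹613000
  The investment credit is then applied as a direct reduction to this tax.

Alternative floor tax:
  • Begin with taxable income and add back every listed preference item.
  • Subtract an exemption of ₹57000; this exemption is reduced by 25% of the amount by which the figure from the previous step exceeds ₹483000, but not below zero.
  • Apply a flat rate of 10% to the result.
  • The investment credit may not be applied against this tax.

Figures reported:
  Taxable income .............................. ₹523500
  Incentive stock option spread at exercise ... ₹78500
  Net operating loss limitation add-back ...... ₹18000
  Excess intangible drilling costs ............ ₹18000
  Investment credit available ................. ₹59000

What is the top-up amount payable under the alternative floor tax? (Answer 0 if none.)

Alternative floor tax:
  Adjusted income: ₹523500 + ₹78500 + ₹18000 + ₹18000 = ₹638000
  Exemption: ₹57000 − 25% × (₹638000 − ₹483000) = ₹57000 − ₹38750 = ₹18250
  Base: ₹638000 − ₹18250 = ₹619750
  ₹619750 × 10% = ₹61975

Regular tax:
  ₹86000 × 9% = ₹7740
  ₹214000 × 22% = ₹47080
  ₹223500 × 31% = ₹69285
  → ₹124105
  Less investment credit ₹59000 → ₹65105

₹61975 ≤ ₹65105, so no add-on is due.

₹0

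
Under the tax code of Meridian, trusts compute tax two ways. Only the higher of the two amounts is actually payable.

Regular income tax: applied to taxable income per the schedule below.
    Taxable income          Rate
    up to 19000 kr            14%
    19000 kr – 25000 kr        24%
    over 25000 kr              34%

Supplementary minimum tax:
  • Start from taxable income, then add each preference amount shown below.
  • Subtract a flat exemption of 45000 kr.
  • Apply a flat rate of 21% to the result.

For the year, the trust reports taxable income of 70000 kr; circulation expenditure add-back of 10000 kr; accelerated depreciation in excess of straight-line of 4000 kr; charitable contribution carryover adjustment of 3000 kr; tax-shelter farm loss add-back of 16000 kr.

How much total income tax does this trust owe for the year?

Supplementary minimum tax:
  Adjusted income: 70000 kr + 10000 kr + 4000 kr + 3000 kr + 16000 kr = 103000 kr
  Less exemption 45000 kr → base 58000 kr
  58000 kr × 21% = 12180 kr

Regular income tax:
  19000 kr × 14% = 2660 kr
  6000 kr × 24% = 1440 kr
  45000 kr × 34% = 15300 kr
  → 19400 kr

19400 kr > 12180 kr, so the regular income tax governs.

19400 kr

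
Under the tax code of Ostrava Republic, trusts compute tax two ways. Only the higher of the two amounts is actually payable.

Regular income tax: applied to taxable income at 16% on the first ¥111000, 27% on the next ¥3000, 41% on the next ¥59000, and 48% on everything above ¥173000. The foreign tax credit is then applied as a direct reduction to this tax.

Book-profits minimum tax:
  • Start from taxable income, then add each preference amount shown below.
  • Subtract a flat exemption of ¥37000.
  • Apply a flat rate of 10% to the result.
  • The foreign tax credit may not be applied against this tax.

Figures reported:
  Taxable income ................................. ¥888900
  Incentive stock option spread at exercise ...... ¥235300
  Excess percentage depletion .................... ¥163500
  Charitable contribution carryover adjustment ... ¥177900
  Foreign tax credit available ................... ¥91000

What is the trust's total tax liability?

Book-profits minimum tax:
  Adjusted income: ¥888900 + ¥235300 + ¥163500 + ¥177900 = ¥1465600
  Less exemption ¥37000 → base ¥1428600
  ¥1428600 × 10% = ¥142860

Regular income tax:
  ¥111000 × 16% = ¥17760
  ¥3000 × 27% = ¥810
  ¥59000 × 41% = ¥24190
  ¥715900 × 48% = ¥343632
  → ¥386392
  Less foreign tax credit ¥91000 → ¥295392

¥295392 > ¥142860, so the regular income tax governs.

¥295392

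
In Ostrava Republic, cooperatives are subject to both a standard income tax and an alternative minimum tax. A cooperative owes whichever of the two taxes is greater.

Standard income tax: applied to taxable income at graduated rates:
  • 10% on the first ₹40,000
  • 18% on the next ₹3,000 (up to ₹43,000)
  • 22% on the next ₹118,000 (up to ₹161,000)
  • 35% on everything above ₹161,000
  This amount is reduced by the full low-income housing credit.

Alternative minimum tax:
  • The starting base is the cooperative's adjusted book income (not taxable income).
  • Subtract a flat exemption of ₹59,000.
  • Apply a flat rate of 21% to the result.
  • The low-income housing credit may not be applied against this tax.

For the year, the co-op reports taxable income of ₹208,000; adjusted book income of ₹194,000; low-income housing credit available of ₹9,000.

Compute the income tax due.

Alternative minimum tax:
  Base (adjusted book income): ₹194,000
  Less exemption ₹59,000 → base ₹135,000
  ₹135,000 × 21% = ₹28,350

Standard income tax:
  ₹40,000 × 10% = ₹4,000
  ₹3,000 × 18% = ₹540
  ₹118,000 × 22% = ₹25,960
  ₹47,000 × 35% = ₹16,450
  → ₹46,950
  Less low-income housing credit ₹9,000 → ₹37,950

₹37,950 > ₹28,350, so the standard income tax governs.

₹37,950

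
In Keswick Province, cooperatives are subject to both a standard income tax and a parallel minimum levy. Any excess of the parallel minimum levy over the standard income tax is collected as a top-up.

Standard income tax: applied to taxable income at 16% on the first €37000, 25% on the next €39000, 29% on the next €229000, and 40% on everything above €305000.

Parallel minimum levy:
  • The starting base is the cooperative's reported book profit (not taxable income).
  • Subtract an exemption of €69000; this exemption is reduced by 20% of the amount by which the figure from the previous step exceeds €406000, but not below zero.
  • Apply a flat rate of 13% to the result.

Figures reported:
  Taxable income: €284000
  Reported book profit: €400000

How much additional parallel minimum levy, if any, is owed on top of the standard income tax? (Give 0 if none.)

Standard income tax:
  €37000 × 16% = €5920
  €39000 × 25% = €9750
  €208000 × 29% = €60320
  → €75990

Parallel minimum levy:
  Base (reported book profit): €400000
  Exemption: €400000 ≤ €406000, so full €69000 applies
  Base: €400000 − €69000 = €331000
  €331000 × 13% = €43030

€43030 ≤ €75990, so no add-on is due.

€0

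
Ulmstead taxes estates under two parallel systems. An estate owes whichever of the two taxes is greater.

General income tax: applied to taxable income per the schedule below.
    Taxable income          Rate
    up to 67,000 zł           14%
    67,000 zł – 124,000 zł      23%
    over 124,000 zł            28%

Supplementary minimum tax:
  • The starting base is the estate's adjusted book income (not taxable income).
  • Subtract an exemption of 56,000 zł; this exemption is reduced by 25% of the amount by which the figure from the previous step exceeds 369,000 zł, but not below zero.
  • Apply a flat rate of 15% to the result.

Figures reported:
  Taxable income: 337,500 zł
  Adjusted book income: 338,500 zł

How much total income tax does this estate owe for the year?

Supplementary minimum tax:
  Base (adjusted book income): 338,500 zł
  Exemption: 338,500 zł ≤ 369,000 zł, so full 56,000 zł applies
  Base: 338,500 zł − 56,000 zł = 282,500 zł
  282,500 zł × 15% = 42,375 zł

General income tax:
  67,000 zł × 14% = 9,380 zł
  57,000 zł × 23% = 13,110 zł
  213,500 zł × 28% = 59,780 zł
  → 82,270 zł

82,270 zł > 42,375 zł, so the general income tax governs.

82,270 zł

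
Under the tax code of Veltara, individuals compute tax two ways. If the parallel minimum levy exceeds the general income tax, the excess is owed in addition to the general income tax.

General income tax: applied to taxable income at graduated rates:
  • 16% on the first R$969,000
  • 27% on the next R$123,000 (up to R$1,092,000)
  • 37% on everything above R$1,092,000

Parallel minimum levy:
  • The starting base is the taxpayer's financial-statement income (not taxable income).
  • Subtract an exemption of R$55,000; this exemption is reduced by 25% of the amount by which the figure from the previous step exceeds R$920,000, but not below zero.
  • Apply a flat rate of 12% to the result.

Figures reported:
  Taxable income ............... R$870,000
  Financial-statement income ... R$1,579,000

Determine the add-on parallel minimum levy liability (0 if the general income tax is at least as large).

General income tax:
  R$870,000 × 16% = R$139,200

Parallel minimum levy:
  Base (financial-statement income): R$1,579,000
  Exemption: 25% × (R$1,579,000 − R$920,000) = R$164,750 ≥ R$55,000, so the exemption is fully phased out
  Base: R$1,579,000 − R$0 = R$1,579,000
  R$1,579,000 × 12% = R$189,480

Excess of parallel minimum levy over general income tax: R$189,480 − R$139,200 = R$50,280.

R$50,280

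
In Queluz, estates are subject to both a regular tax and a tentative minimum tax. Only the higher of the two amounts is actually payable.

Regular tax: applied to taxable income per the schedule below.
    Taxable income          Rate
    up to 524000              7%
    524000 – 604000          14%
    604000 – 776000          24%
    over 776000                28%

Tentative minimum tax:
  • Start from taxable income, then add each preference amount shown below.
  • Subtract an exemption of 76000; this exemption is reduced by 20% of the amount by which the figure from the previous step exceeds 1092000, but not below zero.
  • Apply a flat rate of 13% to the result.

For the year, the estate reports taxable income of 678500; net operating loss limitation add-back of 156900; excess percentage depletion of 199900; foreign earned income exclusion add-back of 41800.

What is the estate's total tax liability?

130143

Regular tax:
  524000 × 7% = 36680
  80000 × 14% = 11200
  74500 × 24% = 17880
  → 65760

Tentative minimum tax:
  Adjusted income: 678500 + 156900 + 199900 + 41800 = 1077100
  Exemption: 1077100 ≤ 1092000, so full 76000 applies
  Base: 1077100 − 76000 = 1001100
  1001100 × 13% = 130143

130143 > 65760, so the tentative minimum tax is the binding amount.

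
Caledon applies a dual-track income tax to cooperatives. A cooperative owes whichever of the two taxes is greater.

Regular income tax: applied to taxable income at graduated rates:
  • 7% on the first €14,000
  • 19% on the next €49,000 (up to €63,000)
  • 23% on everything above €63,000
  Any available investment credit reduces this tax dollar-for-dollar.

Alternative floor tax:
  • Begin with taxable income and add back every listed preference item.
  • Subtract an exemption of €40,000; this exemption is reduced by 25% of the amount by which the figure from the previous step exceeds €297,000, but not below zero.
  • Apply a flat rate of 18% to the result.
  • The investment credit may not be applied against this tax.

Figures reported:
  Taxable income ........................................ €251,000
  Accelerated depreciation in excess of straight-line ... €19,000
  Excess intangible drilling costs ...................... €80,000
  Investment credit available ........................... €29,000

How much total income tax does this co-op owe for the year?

€58,185

Alternative floor tax:
  Adjusted income: €251,000 + €19,000 + €80,000 = €350,000
  Exemption: €40,000 − 25% × (€350,000 − €297,000) = €40,000 − €13,250 = €26,750
  Base: €350,000 − €26,750 = €323,250
  €323,250 × 18% = €58,185

Regular income tax:
  €14,000 × 7% = €980
  €49,000 × 19% = €9,310
  €188,000 × 23% = €43,240
  → €53,530
  Less investment credit €29,000 → €24,530

€58,185 > €24,530, so the alternative floor tax is the binding amount.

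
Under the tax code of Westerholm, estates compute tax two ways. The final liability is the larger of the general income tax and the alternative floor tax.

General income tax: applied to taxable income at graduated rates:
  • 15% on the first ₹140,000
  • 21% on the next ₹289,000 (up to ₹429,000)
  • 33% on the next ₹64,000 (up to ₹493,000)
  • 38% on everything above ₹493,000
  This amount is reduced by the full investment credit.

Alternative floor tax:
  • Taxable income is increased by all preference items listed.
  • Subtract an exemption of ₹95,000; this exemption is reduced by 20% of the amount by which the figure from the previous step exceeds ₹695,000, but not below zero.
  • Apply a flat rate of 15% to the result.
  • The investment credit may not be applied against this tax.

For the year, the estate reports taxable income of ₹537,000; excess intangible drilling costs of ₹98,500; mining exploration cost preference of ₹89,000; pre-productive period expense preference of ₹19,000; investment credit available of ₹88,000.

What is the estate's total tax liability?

Alternative floor tax:
  Adjusted income: ₹537,000 + ₹98,500 + ₹89,000 + ₹19,000 = ₹743,500
  Exemption: ₹95,000 − 20% × (₹743,500 − ₹695,000) = ₹95,000 − ₹9,700 = ₹85,300
  Base: ₹743,500 − ₹85,300 = ₹658,200
  ₹658,200 × 15% = ₹98,730

General income tax:
  ₹140,000 × 15% = ₹21,000
  ₹289,000 × 21% = ₹60,690
  ₹64,000 × 33% = ₹21,120
  ₹44,000 × 38% = ₹16,720
  → ₹119,530
  Less investment credit ₹88,000 → ₹31,530

₹98,730 > ₹31,530, so the alternative floor tax is the binding amount.

₹98,730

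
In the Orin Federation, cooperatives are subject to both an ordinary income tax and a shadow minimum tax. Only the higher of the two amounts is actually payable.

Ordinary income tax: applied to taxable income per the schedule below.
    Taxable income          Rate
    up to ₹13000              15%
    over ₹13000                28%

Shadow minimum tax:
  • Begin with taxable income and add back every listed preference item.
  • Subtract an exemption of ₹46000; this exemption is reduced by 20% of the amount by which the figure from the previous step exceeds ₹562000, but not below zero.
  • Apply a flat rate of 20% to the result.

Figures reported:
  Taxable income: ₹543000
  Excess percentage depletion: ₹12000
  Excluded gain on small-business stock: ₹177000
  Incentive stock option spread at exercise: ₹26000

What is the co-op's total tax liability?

Ordinary income tax:
  ₹13000 × 15% = ₹1950
  ₹530000 × 28% = ₹148400
  → ₹150350

Shadow minimum tax:
  Adjusted income: ₹543000 + ₹12000 + ₹177000 + ₹26000 = ₹758000
  Exemption: ₹46000 − 20% × (₹758000 − ₹562000) = ₹46000 − ₹39200 = ₹6800
  Base: ₹758000 − ₹6800 = ₹751200
  ₹751200 × 20% = ₹150240

₹150350 > ₹150240, so the ordinary income tax governs.

₹150350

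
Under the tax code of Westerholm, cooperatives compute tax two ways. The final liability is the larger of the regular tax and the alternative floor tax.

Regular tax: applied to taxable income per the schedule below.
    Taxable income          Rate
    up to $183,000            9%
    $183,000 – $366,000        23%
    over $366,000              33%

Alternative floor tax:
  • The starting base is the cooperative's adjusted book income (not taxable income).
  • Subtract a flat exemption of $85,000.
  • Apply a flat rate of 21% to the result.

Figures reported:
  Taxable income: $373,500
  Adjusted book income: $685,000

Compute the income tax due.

$126,000

Alternative floor tax:
  Base (adjusted book income): $685,000
  Less exemption $85,000 → base $600,000
  $600,000 × 21% = $126,000

Regular tax:
  $183,000 × 9% = $16,470
  $183,000 × 23% = $42,090
  $7,500 × 33% = $2,475
  → $61,035

$126,000 > $61,035, so the alternative floor tax is the binding amount.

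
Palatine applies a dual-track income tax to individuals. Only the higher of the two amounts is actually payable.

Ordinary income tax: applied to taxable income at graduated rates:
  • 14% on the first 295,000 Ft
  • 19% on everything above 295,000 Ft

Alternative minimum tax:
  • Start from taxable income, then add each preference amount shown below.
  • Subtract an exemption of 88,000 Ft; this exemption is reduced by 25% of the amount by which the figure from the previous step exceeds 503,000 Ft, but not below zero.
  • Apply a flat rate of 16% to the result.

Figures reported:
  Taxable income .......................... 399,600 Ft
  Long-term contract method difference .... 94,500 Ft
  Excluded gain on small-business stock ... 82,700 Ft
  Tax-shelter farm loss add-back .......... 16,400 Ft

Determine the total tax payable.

Alternative minimum tax:
  Adjusted income: 399,600 Ft + 94,500 Ft + 82,700 Ft + 16,400 Ft = 593,200 Ft
  Exemption: 88,000 Ft − 25% × (593,200 Ft − 503,000 Ft) = 88,000 Ft − 22,550 Ft = 65,450 Ft
  Base: 593,200 Ft − 65,450 Ft = 527,750 Ft
  527,750 Ft × 16% = 84,440 Ft

Ordinary income tax:
  295,000 Ft × 14% = 41,300 Ft
  104,600 Ft × 19% = 19,874 Ft
  → 61,174 Ft

84,440 Ft > 61,174 Ft, so the alternative minimum tax is the binding amount.

84,440 Ft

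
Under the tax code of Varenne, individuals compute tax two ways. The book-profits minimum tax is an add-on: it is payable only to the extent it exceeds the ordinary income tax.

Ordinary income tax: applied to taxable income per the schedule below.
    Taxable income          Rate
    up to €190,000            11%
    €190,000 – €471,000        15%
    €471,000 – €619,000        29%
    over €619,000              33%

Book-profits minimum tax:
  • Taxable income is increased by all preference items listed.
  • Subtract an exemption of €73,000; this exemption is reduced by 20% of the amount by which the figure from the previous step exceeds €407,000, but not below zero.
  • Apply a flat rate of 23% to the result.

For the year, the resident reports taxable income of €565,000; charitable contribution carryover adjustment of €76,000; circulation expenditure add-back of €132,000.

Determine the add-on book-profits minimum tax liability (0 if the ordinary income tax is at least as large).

Ordinary income tax:
  €190,000 × 11% = €20,900
  €281,000 × 15% = €42,150
  €94,000 × 29% = €27,260
  → €90,310

Book-profits minimum tax:
  Adjusted income: €565,000 + €76,000 + €132,000 = €773,000
  Exemption: 20% × (€773,000 − €407,000) = €73,200 ≥ €73,000, so the exemption is fully phased out
  Base: €773,000 − €0 = €773,000
  €773,000 × 23% = €177,790

Excess of book-profits minimum tax over ordinary income tax: €177,790 − €90,310 = €87,480.

€87,480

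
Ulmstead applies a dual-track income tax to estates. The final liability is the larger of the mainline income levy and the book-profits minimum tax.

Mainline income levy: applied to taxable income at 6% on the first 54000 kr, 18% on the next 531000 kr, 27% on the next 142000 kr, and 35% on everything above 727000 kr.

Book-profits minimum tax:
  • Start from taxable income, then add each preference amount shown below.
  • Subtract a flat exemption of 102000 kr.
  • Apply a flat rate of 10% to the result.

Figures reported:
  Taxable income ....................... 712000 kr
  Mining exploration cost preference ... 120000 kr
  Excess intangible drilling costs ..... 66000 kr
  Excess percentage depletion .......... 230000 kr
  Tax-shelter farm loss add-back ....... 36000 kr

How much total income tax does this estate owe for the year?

133110 kr

Book-profits minimum tax:
  Adjusted income: 712000 kr + 120000 kr + 66000 kr + 230000 kr + 36000 kr = 1164000 kr
  Less exemption 102000 kr → base 1062000 kr
  1062000 kr × 10% = 106200 kr

Mainline income levy:
  54000 kr × 6% = 3240 kr
  531000 kr × 18% = 95580 kr
  127000 kr × 27% = 34290 kr
  → 133110 kr

133110 kr > 106200 kr, so the mainline income levy governs.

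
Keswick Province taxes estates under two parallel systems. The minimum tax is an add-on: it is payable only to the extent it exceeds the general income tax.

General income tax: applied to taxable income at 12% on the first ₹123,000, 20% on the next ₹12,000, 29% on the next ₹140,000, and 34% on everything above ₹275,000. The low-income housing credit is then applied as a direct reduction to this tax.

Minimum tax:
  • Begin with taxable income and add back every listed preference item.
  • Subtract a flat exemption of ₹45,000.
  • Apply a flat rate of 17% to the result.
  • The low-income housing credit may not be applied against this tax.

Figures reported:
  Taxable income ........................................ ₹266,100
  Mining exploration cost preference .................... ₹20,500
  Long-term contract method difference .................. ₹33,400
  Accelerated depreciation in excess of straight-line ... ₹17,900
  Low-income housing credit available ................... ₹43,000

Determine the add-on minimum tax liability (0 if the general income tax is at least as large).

Minimum tax:
  Adjusted income: ₹266,100 + ₹20,500 + ₹33,400 + ₹17,900 = ₹337,900
  Less exemption ₹45,000 → base ₹292,900
  ₹292,900 × 17% = ₹49,793

General income tax:
  ₹123,000 × 12% = ₹14,760
  ₹12,000 × 20% = ₹2,400
  ₹131,100 × 29% = ₹38,019
  → ₹55,179
  Less low-income housing credit ₹43,000 → ₹12,179

Excess of minimum tax over general income tax: ₹49,793 − ₹12,179 = ₹37,614.

₹37,614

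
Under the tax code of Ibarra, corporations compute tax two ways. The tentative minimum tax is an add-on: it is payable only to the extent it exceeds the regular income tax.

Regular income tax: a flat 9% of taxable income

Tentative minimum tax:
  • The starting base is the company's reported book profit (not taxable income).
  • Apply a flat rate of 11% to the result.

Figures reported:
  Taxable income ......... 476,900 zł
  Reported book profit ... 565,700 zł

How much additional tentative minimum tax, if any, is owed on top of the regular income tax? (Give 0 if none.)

Regular income tax:
  476,900 zł × 9% = 42,921 zł

Tentative minimum tax:
  Base (reported book profit): 565,700 zł
  565,700 zł × 11% = 62,227 zł

Excess of tentative minimum tax over regular income tax: 62,227 zł − 42,921 zł = 19,306 zł.

19,306 zł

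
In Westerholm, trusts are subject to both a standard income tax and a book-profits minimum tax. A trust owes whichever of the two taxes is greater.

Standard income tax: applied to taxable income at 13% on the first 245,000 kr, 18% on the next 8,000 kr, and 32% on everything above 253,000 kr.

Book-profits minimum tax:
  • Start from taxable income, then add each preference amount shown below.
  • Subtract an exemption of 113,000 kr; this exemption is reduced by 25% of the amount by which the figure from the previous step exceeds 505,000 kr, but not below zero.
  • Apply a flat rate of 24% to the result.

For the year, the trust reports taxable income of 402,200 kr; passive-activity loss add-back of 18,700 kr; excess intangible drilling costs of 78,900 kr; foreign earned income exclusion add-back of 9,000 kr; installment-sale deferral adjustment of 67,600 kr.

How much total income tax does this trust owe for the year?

Book-profits minimum tax:
  Adjusted income: 402,200 kr + 18,700 kr + 78,900 kr + 9,000 kr + 67,600 kr = 576,400 kr
  Exemption: 113,000 kr − 25% × (576,400 kr − 505,000 kr) = 113,000 kr − 17,850 kr = 95,150 kr
  Base: 576,400 kr − 95,150 kr = 481,250 kr
  481,250 kr × 24% = 115,500 kr

Standard income tax:
  245,000 kr × 13% = 31,850 kr
  8,000 kr × 18% = 1,440 kr
  149,200 kr × 32% = 47,744 kr
  → 81,034 kr

115,500 kr > 81,034 kr, so the book-profits minimum tax is the binding amount.

115,500 kr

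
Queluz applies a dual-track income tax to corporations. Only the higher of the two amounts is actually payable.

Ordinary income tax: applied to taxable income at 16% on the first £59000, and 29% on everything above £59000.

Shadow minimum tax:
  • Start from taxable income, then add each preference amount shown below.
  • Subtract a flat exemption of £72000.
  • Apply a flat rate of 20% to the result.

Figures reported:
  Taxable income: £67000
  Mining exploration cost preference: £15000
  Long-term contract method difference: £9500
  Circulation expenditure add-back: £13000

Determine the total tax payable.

£11760

Ordinary income tax:
  £59000 × 16% = £9440
  £8000 × 29% = £2320
  → £11760

Shadow minimum tax:
  Adjusted income: £67000 + £15000 + £9500 + £13000 = £104500
  Less exemption £72000 → base £32500
  £32500 × 20% = £6500

£11760 > £6500, so the ordinary income tax governs.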